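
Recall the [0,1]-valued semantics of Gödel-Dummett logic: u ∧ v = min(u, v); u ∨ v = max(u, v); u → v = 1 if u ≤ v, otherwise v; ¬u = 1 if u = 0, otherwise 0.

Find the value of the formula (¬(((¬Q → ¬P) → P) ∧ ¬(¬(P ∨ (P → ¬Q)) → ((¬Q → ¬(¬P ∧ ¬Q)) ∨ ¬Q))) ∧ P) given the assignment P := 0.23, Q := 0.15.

0.23

¬Q: Gödel ¬ of 0.15 = 0 (operand ≠ 0)
¬P: Gödel ¬ of 0.23 = 0 (operand ≠ 0)
(¬Q → ¬P): 0 ≤ 0, so result = 1
((¬Q → ¬P) → P): 1 > 0.23, so result = 0.23
¬Q: Gödel ¬ of 0.15 = 0 (operand ≠ 0)
(P → ¬Q): 0.23 > 0, so result = 0
(P ∨ (P → ¬Q)) = max(0.23, 0) = 0.23
¬(P ∨ (P → ¬Q)): Gödel ¬ of 0.23 = 0 (operand ≠ 0)
¬Q: Gödel ¬ of 0.15 = 0 (operand ≠ 0)
¬P: Gödel ¬ of 0.23 = 0 (operand ≠ 0)
¬Q: Gödel ¬ of 0.15 = 0 (operand ≠ 0)
(¬P ∧ ¬Q) = min(0, 0) = 0
¬(¬P ∧ ¬Q): Gödel ¬ of 0 = 1 (operand is 0)
(¬Q → ¬(¬P ∧ ¬Q)): 0 ≤ 1, so result = 1
¬Q: Gödel ¬ of 0.15 = 0 (operand ≠ 0)
((¬Q → ¬(¬P ∧ ¬Q)) ∨ ¬Q) = max(1, 0) = 1
(¬(P ∨ (P → ¬Q)) → ((¬Q → ¬(¬P ∧ ¬Q)) ∨ ¬Q)): 0 ≤ 1, so result = 1
¬(¬(P ∨ (P → ¬Q)) → ((¬Q → ¬(¬P ∧ ¬Q)) ∨ ¬Q)): Gödel ¬ of 1 = 0 (operand ≠ 0)
(((¬Q → ¬P) → P) ∧ ¬(¬(P ∨ (P → ¬Q)) → ((¬Q → ¬(¬P ∧ ¬Q)) ∨ ¬Q))) = min(0.23, 0) = 0
¬(((¬Q → ¬P) → P) ∧ ¬(¬(P ∨ (P → ¬Q)) → ((¬Q → ¬(¬P ∧ ¬Q)) ∨ ¬Q))): Gödel ¬ of 0 = 1 (operand is 0)
(¬(((¬Q → ¬P) → P) ∧ ¬(¬(P ∨ (P → ¬Q)) → ((¬Q → ¬(¬P ∧ ¬Q)) ∨ ¬Q))) ∧ P) = min(1, 0.23) = 0.23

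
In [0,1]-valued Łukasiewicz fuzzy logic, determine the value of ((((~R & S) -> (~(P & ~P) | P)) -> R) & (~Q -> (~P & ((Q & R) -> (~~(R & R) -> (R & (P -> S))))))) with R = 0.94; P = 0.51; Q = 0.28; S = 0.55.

~R: Łukasiewicz ¬ gives 1 − 0.94 = 0.06
(~R & S) = min(0.06, 0.55) = 0.06
~P: Łukasiewicz ¬ gives 1 − 0.51 = 0.49
(P & ~P) = min(0.51, 0.49) = 0.49
~(P & ~P): Łukasiewicz ¬ gives 1 − 0.49 = 0.51
(~(P & ~P) | P) = max(0.51, 0.51) = 0.51
((~R & S) -> (~(P & ~P) | P)): min(1, 1 − 0.06 + 0.51) = 1
(((~R & S) -> (~(P & ~P) | P)) -> R): min(1, 1 − 1 + 0.94) = 0.94
~Q: Łukasiewicz ¬ gives 1 − 0.28 = 0.72
~P: Łukasiewicz ¬ gives 1 − 0.51 = 0.49
(Q & R) = min(0.28, 0.94) = 0.28
(R & R) = min(0.94, 0.94) = 0.94
~(R & R): Łukasiewicz ¬ gives 1 − 0.94 = 0.06
~~(R & R): Łukasiewicz ¬ gives 1 − 0.06 = 0.94
(P -> S): min(1, 1 − 0.51 + 0.55) = 1
(R & (P -> S)) = min(0.94, 1) = 0.94
(~~(R & R) -> (R & (P -> S))): min(1, 1 − 0.94 + 0.94) = 1
((Q & R) -> (~~(R & R) -> (R & (P -> S)))): min(1, 1 − 0.28 + 1) = 1
(~P & ((Q & R) -> (~~(R & R) -> (R & (P -> S))))) = min(0.49, 1) = 0.49
(~Q -> (~P & ((Q & R) -> (~~(R & R) -> (R & (P -> S)))))): min(1, 1 − 0.72 + 0.49) = 0.77
((((~R & S) -> (~(P & ~P) | P)) -> R) & (~Q -> (~P & ((Q & R) -> (~~(R & R) -> (R & (P -> S))))))) = min(0.94, 0.77) = 0.77

0.77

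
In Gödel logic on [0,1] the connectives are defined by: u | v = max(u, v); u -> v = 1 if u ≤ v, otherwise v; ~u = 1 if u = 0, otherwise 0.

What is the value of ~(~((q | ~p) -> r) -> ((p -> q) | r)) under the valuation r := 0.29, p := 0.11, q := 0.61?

~p: Gödel ¬ of 0.11 = 0 (operand ≠ 0)
(q | ~p) = max(0.61, 0) = 0.61
((q | ~p) -> r): 0.61 > 0.29, so result = 0.29
~((q | ~p) -> r): Gödel ¬ of 0.29 = 0 (operand ≠ 0)
(p -> q): 0.11 ≤ 0.61, so result = 1
((p -> q) | r) = max(1, 0.29) = 1
(~((q | ~p) -> r) -> ((p -> q) | r)): 0 ≤ 1, so result = 1
~(~((q | ~p) -> r) -> ((p -> q) | r)): Gödel ¬ of 1 = 0 (operand ≠ 0)

0.00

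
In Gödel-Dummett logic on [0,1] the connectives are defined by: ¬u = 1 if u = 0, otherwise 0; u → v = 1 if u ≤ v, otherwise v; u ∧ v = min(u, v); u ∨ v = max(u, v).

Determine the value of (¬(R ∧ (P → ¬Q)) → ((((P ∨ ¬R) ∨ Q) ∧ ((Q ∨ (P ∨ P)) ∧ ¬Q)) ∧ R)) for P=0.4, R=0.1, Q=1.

0.00

¬Q: Gödel ¬ of 1 = 0 (operand ≠ 0)
(P → ¬Q): 0.4 > 0, so result = 0
(R ∧ (P → ¬Q)) = min(0.1, 0) = 0
¬(R ∧ (P → ¬Q)): Gödel ¬ of 0 = 1 (operand is 0)
¬R: Gödel ¬ of 0.1 = 0 (operand ≠ 0)
(P ∨ ¬R) = max(0.4, 0) = 0.4
((P ∨ ¬R) ∨ Q) = max(0.4, 1) = 1
(P ∨ P) = max(0.4, 0.4) = 0.4
(Q ∨ (P ∨ P)) = max(1, 0.4) = 1
¬Q: Gödel ¬ of 1 = 0 (operand ≠ 0)
((Q ∨ (P ∨ P)) ∧ ¬Q) = min(1, 0) = 0
(((P ∨ ¬R) ∨ Q) ∧ ((Q ∨ (P ∨ P)) ∧ ¬Q)) = min(1, 0) = 0
((((P ∨ ¬R) ∨ Q) ∧ ((Q ∨ (P ∨ P)) ∧ ¬Q)) ∧ R) = min(0, 0.1) = 0
(¬(R ∧ (P → ¬Q)) → ((((P ∨ ¬R) ∨ Q) ∧ ((Q ∨ (P ∨ P)) ∧ ¬Q)) ∧ R)): 1 > 0, so result = 0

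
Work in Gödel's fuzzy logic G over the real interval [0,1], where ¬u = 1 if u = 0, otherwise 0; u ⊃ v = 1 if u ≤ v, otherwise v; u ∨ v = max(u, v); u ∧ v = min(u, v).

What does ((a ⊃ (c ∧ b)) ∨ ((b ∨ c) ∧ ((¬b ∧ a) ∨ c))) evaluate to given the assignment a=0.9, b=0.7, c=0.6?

(c ∧ b) = min(0.6, 0.7) = 0.6
(a ⊃ (c ∧ b)): 0.9 > 0.6, so result = 0.6
(b ∨ c) = max(0.7, 0.6) = 0.7
¬b: Gödel ¬ of 0.7 = 0 (operand ≠ 0)
(¬b ∧ a) = min(0, 0.9) = 0
((¬b ∧ a) ∨ c) = max(0, 0.6) = 0.6
((b ∨ c) ∧ ((¬b ∧ a) ∨ c)) = min(0.7, 0.6) = 0.6
((a ⊃ (c ∧ b)) ∨ ((b ∨ c) ∧ ((¬b ∧ a) ∨ c))) = max(0.6, 0.6) = 0.6

0.60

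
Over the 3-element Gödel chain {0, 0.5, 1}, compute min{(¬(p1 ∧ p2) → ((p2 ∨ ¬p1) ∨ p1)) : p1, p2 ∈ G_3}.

0.50

The minimum is attained at p1 = 0.5, p2 = 0:
  (p1 ∧ p2) = min(0.5, 0) = 0
  ¬(p1 ∧ p2): Gödel ¬ of 0 = 1 (operand is 0)
  ¬p1: Gödel ¬ of 0.5 = 0 (operand ≠ 0)
  (p2 ∨ ¬p1) = max(0, 0) = 0
  ((p2 ∨ ¬p1) ∨ p1) = max(0, 0.5) = 0.5
  (¬(p1 ∧ p2) → ((p2 ∨ ¬p1) ∨ p1)): 1 > 0.5, so result = 0.5
Checking all 9 assignments confirms none give a value below 0.50.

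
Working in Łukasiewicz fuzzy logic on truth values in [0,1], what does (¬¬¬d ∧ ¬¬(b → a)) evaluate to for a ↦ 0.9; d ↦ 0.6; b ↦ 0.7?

0.40

¬d: Łukasiewicz ¬ gives 1 − 0.6 = 0.4
¬¬d: Łukasiewicz ¬ gives 1 − 0.4 = 0.6
¬¬¬d: Łukasiewicz ¬ gives 1 − 0.6 = 0.4
(b → a): min(1, 1 − 0.7 + 0.9) = 1
¬(b → a): Łukasiewicz ¬ gives 1 − 1 = 0
¬¬(b → a): Łukasiewicz ¬ gives 1 − 0 = 1
(¬¬¬d ∧ ¬¬(b → a)) = min(0.4, 1) = 0.4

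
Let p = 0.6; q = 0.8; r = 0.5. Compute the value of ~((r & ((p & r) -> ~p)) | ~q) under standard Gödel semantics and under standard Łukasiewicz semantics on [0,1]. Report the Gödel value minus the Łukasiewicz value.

Gödel evaluation:
  (p & r) = min(0.6, 0.5) = 0.5
  ~p: Gödel ¬ of 0.6 = 0 (operand ≠ 0)
  ((p & r) -> ~p): 0.5 > 0, so result = 0
  (r & ((p & r) -> ~p)) = min(0.5, 0) = 0
  ~q: Gödel ¬ of 0.8 = 0 (operand ≠ 0)
  ((r & ((p & r) -> ~p)) | ~q) = max(0, 0) = 0
  ~((r & ((p & r) -> ~p)) | ~q): Gödel ¬ of 0 = 1 (operand is 0)
  Gödel value = 1
Łukasiewicz evaluation:
  (p & r) = min(0.6, 0.5) = 0.5
  ~p: Łukasiewicz ¬ gives 1 − 0.6 = 0.4
  ((p & r) -> ~p): min(1, 1 − 0.5 + 0.4) = 0.9
  (r & ((p & r) -> ~p)) = min(0.5, 0.9) = 0.5
  ~q: Łukasiewicz ¬ gives 1 − 0.8 = 0.2
  ((r & ((p & r) -> ~p)) | ~q) = max(0.5, 0.2) = 0.5
  ~((r & ((p & r) -> ~p)) | ~q): Łukasiewicz ¬ gives 1 − 0.5 = 0.5
  Łukasiewicz value = 0.5
Difference: 1 − 0.5 = 0.50

0.50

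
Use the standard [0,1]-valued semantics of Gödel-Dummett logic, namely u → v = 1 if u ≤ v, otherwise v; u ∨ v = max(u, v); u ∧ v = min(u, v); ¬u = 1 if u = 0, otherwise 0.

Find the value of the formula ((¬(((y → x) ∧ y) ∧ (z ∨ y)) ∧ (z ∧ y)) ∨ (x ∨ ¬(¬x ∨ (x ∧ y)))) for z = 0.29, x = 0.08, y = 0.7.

(y → x): 0.7 > 0.08, so result = 0.08
((y → x) ∧ y) = min(0.08, 0.7) = 0.08
(z ∨ y) = max(0.29, 0.7) = 0.7
(((y → x) ∧ y) ∧ (z ∨ y)) = min(0.08, 0.7) = 0.08
¬(((y → x) ∧ y) ∧ (z ∨ y)): Gödel ¬ of 0.08 = 0 (operand ≠ 0)
(z ∧ y) = min(0.29, 0.7) = 0.29
(¬(((y → x) ∧ y) ∧ (z ∨ y)) ∧ (z ∧ y)) = min(0, 0.29) = 0
¬x: Gödel ¬ of 0.08 = 0 (operand ≠ 0)
(x ∧ y) = min(0.08, 0.7) = 0.08
(¬x ∨ (x ∧ y)) = max(0, 0.08) = 0.08
¬(¬x ∨ (x ∧ y)): Gödel ¬ of 0.08 = 0 (operand ≠ 0)
(x ∨ ¬(¬x ∨ (x ∧ y))) = max(0.08, 0) = 0.08
((¬(((y → x) ∧ y) ∧ (z ∨ y)) ∧ (z ∧ y)) ∨ (x ∨ ¬(¬x ∨ (x ∧ y)))) = max(0, 0.08) = 0.08

0.08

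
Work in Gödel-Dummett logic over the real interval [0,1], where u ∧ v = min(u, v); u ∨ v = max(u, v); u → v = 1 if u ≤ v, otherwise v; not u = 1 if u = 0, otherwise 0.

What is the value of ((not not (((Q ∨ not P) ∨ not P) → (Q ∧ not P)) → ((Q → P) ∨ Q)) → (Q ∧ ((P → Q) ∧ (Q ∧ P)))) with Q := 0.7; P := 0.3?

0.30

not P: Gödel ¬ of 0.3 = 0 (operand ≠ 0)
(Q ∨ not P) = max(0.7, 0) = 0.7
not P: Gödel ¬ of 0.3 = 0 (operand ≠ 0)
((Q ∨ not P) ∨ not P) = max(0.7, 0) = 0.7
not P: Gödel ¬ of 0.3 = 0 (operand ≠ 0)
(Q ∧ not P) = min(0.7, 0) = 0
(((Q ∨ not P) ∨ not P) → (Q ∧ not P)): 0.7 > 0, so result = 0
not (((Q ∨ not P) ∨ not P) → (Q ∧ not P)): Gödel ¬ of 0 = 1 (operand is 0)
not not (((Q ∨ not P) ∨ not P) → (Q ∧ not P)): Gödel ¬ of 1 = 0 (operand ≠ 0)
(Q → P): 0.7 > 0.3, so result = 0.3
((Q → P) ∨ Q) = max(0.3, 0.7) = 0.7
(not not (((Q ∨ not P) ∨ not P) → (Q ∧ not P)) → ((Q → P) ∨ Q)): 0 ≤ 0.7, so result = 1
(P → Q): 0.3 ≤ 0.7, so result = 1
(Q ∧ P) = min(0.7, 0.3) = 0.3
((P → Q) ∧ (Q ∧ P)) = min(1, 0.3) = 0.3
(Q ∧ ((P → Q) ∧ (Q ∧ P))) = min(0.7, 0.3) = 0.3
((not not (((Q ∨ not P) ∨ not P) → (Q ∧ not P)) → ((Q → P) ∨ Q)) → (Q ∧ ((P → Q) ∧ (Q ∧ P)))): 1 > 0.3, so result = 0.3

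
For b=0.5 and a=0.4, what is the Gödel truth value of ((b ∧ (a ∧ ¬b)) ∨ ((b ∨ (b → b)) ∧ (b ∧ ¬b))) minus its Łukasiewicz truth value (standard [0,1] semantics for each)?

Gödel evaluation:
  ¬b: Gödel ¬ of 0.5 = 0 (operand ≠ 0)
  (a ∧ ¬b) = min(0.4, 0) = 0
  (b ∧ (a ∧ ¬b)) = min(0.5, 0) = 0
  (b → b): 0.5 ≤ 0.5, so result = 1
  (b ∨ (b → b)) = max(0.5, 1) = 1
  ¬b: Gödel ¬ of 0.5 = 0 (operand ≠ 0)
  (b ∧ ¬b) = min(0.5, 0) = 0
  ((b ∨ (b → b)) ∧ (b ∧ ¬b)) = min(1, 0) = 0
  ((b ∧ (a ∧ ¬b)) ∨ ((b ∨ (b → b)) ∧ (b ∧ ¬b))) = max(0, 0) = 0
  Gödel value = 0
Łukasiewicz evaluation:
  ¬b: Łukasiewicz ¬ gives 1 − 0.5 = 0.5
  (a ∧ ¬b) = min(0.4, 0.5) = 0.4
  (b ∧ (a ∧ ¬b)) = min(0.5, 0.4) = 0.4
  (b → b): min(1, 1 − 0.5 + 0.5) = 1
  (b ∨ (b → b)) = max(0.5, 1) = 1
  ¬b: Łukasiewicz ¬ gives 1 − 0.5 = 0.5
  (b ∧ ¬b) = min(0.5, 0.5) = 0.5
  ((b ∨ (b → b)) ∧ (b ∧ ¬b)) = min(1, 0.5) = 0.5
  ((b ∧ (a ∧ ¬b)) ∨ ((b ∨ (b → b)) ∧ (b ∧ ¬b))) = max(0.4, 0.5) = 0.5
  Łukasiewicz value = 0.5
Difference: 0 − 0.5 = -0.50

-0.50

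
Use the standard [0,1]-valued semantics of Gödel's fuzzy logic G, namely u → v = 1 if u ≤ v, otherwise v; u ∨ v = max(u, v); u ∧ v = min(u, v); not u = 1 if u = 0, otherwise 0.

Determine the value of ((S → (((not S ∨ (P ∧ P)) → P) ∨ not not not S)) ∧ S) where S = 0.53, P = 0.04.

0.53

not S: Gödel ¬ of 0.53 = 0 (operand ≠ 0)
(P ∧ P) = min(0.04, 0.04) = 0.04
(not S ∨ (P ∧ P)) = max(0, 0.04) = 0.04
((not S ∨ (P ∧ P)) → P): 0.04 ≤ 0.04, so result = 1
not S: Gödel ¬ of 0.53 = 0 (operand ≠ 0)
not not S: Gödel ¬ of 0 = 1 (operand is 0)
not not not S: Gödel ¬ of 1 = 0 (operand ≠ 0)
(((not S ∨ (P ∧ P)) → P) ∨ not not not S) = max(1, 0) = 1
(S → (((not S ∨ (P ∧ P)) → P) ∨ not not not S)): 0.53 ≤ 1, so result = 1
((S → (((not S ∨ (P ∧ P)) → P) ∨ not not not S)) ∧ S) = min(1, 0.53) = 0.53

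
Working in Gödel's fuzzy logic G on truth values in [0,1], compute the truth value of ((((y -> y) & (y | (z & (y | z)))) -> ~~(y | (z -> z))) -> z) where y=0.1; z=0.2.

(y -> y): 0.1 ≤ 0.1, so result = 1
(y | z) = max(0.1, 0.2) = 0.2
(z & (y | z)) = min(0.2, 0.2) = 0.2
(y | (z & (y | z))) = max(0.1, 0.2) = 0.2
((y -> y) & (y | (z & (y | z)))) = min(1, 0.2) = 0.2
(z -> z): 0.2 ≤ 0.2, so result = 1
(y | (z -> z)) = max(0.1, 1) = 1
~(y | (z -> z)): Gödel ¬ of 1 = 0 (operand ≠ 0)
~~(y | (z -> z)): Gödel ¬ of 0 = 1 (operand is 0)
(((y -> y) & (y | (z & (y | z)))) -> ~~(y | (z -> z))): 0.2 ≤ 1, so result = 1
((((y -> y) & (y | (z & (y | z)))) -> ~~(y | (z -> z))) -> z): 1 > 0.2, so result = 0.2

0.20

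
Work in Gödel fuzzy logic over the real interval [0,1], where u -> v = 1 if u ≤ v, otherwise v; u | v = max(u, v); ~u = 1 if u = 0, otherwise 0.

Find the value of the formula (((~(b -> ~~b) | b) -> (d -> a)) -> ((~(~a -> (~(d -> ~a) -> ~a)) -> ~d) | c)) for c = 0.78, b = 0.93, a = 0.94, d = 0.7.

1.00

~b: Gödel ¬ of 0.93 = 0 (operand ≠ 0)
~~b: Gödel ¬ of 0 = 1 (operand is 0)
(b -> ~~b): 0.93 ≤ 1, so result = 1
~(b -> ~~b): Gödel ¬ of 1 = 0 (operand ≠ 0)
(~(b -> ~~b) | b) = max(0, 0.93) = 0.93
(d -> a): 0.7 ≤ 0.94, so result = 1
((~(b -> ~~b) | b) -> (d -> a)): 0.93 ≤ 1, so result = 1
~a: Gödel ¬ of 0.94 = 0 (operand ≠ 0)
~a: Gödel ¬ of 0.94 = 0 (operand ≠ 0)
(d -> ~a): 0.7 > 0, so result = 0
~(d -> ~a): Gödel ¬ of 0 = 1 (operand is 0)
~a: Gödel ¬ of 0.94 = 0 (operand ≠ 0)
(~(d -> ~a) -> ~a): 1 > 0, so result = 0
(~a -> (~(d -> ~a) -> ~a)): 0 ≤ 0, so result = 1
~(~a -> (~(d -> ~a) -> ~a)): Gödel ¬ of 1 = 0 (operand ≠ 0)
~d: Gödel ¬ of 0.7 = 0 (operand ≠ 0)
(~(~a -> (~(d -> ~a) -> ~a)) -> ~d): 0 ≤ 0, so result = 1
((~(~a -> (~(d -> ~a) -> ~a)) -> ~d) | c) = max(1, 0.78) = 1
(((~(b -> ~~b) | b) -> (d -> a)) -> ((~(~a -> (~(d -> ~a) -> ~a)) -> ~d) | c)): 1 ≤ 1, so result = 1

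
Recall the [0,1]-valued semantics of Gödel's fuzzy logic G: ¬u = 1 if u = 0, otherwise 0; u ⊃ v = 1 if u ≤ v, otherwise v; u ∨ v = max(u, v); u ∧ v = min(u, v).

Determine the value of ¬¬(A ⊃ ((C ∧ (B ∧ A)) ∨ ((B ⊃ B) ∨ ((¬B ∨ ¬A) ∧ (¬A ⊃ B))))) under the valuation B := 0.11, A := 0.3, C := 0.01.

(B ∧ A) = min(0.11, 0.3) = 0.11
(C ∧ (B ∧ A)) = min(0.01, 0.11) = 0.01
(B ⊃ B): 0.11 ≤ 0.11, so result = 1
¬B: Gödel ¬ of 0.11 = 0 (operand ≠ 0)
¬A: Gödel ¬ of 0.3 = 0 (operand ≠ 0)
(¬B ∨ ¬A) = max(0, 0) = 0
¬A: Gödel ¬ of 0.3 = 0 (operand ≠ 0)
(¬A ⊃ B): 0 ≤ 0.11, so result = 1
((¬B ∨ ¬A) ∧ (¬A ⊃ B)) = min(0, 1) = 0
((B ⊃ B) ∨ ((¬B ∨ ¬A) ∧ (¬A ⊃ B))) = max(1, 0) = 1
((C ∧ (B ∧ A)) ∨ ((B ⊃ B) ∨ ((¬B ∨ ¬A) ∧ (¬A ⊃ B)))) = max(0.01, 1) = 1
(A ⊃ ((C ∧ (B ∧ A)) ∨ ((B ⊃ B) ∨ ((¬B ∨ ¬A) ∧ (¬A ⊃ B))))): 0.3 ≤ 1, so result = 1
¬(A ⊃ ((C ∧ (B ∧ A)) ∨ ((B ⊃ B) ∨ ((¬B ∨ ¬A) ∧ (¬A ⊃ B))))): Gödel ¬ of 1 = 0 (operand ≠ 0)
¬¬(A ⊃ ((C ∧ (B ∧ A)) ∨ ((B ⊃ B) ∨ ((¬B ∨ ¬A) ∧ (¬A ⊃ B))))): Gödel ¬ of 0 = 1 (operand is 0)

1.00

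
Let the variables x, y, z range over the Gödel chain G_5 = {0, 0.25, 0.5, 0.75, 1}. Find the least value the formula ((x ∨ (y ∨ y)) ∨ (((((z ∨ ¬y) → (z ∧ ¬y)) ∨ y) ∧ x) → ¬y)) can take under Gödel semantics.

The minimum is attained at x = 0.25, y = 0.25, z = 0:
  (y ∨ y) = max(0.25, 0.25) = 0.25
  (x ∨ (y ∨ y)) = max(0.25, 0.25) = 0.25
  ¬y: Gödel ¬ of 0.25 = 0 (operand ≠ 0)
  (z ∨ ¬y) = max(0, 0) = 0
  ¬y: Gödel ¬ of 0.25 = 0 (operand ≠ 0)
  (z ∧ ¬y) = min(0, 0) = 0
  ((z ∨ ¬y) → (z ∧ ¬y)): 0 ≤ 0, so result = 1
  (((z ∨ ¬y) → (z ∧ ¬y)) ∨ y) = max(1, 0.25) = 1
  ((((z ∨ ¬y) → (z ∧ ¬y)) ∨ y) ∧ x) = min(1, 0.25) = 0.25
  ¬y: Gödel ¬ of 0.25 = 0 (operand ≠ 0)
  (((((z ∨ ¬y) → (z ∧ ¬y)) ∨ y) ∧ x) → ¬y): 0.25 > 0, so result = 0
  ((x ∨ (y ∨ y)) ∨ (((((z ∨ ¬y) → (z ∧ ¬y)) ∨ y) ∧ x) → ¬y)) = max(0.25, 0) = 0.25
Checking all 125 assignments confirms none give a value below 0.25.

0.25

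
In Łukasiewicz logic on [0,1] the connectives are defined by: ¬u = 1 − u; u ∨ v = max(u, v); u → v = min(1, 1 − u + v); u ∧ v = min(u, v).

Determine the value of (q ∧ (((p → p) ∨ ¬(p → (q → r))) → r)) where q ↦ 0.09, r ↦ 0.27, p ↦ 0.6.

(p → p): min(1, 1 − 0.6 + 0.6) = 1
(q → r): min(1, 1 − 0.09 + 0.27) = 1
(p → (q → r)): min(1, 1 − 0.6 + 1) = 1
¬(p → (q → r)): Łukasiewicz ¬ gives 1 − 1 = 0
((p → p) ∨ ¬(p → (q → r))) = max(1, 0) = 1
(((p → p) ∨ ¬(p → (q → r))) → r): min(1, 1 − 1 + 0.27) = 0.27
(q ∧ (((p → p) ∨ ¬(p → (q → r))) → r)) = min(0.09, 0.27) = 0.09

0.09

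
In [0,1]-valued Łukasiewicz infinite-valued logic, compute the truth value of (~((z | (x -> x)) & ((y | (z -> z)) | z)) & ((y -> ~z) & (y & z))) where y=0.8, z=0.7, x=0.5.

(x -> x): min(1, 1 − 0.5 + 0.5) = 1
(z | (x -> x)) = max(0.7, 1) = 1
(z -> z): min(1, 1 − 0.7 + 0.7) = 1
(y | (z -> z)) = max(0.8, 1) = 1
((y | (z -> z)) | z) = max(1, 0.7) = 1
((z | (x -> x)) & ((y | (z -> z)) | z)) = min(1, 1) = 1
~((z | (x -> x)) & ((y | (z -> z)) | z)): Łukasiewicz ¬ gives 1 − 1 = 0
~z: Łukasiewicz ¬ gives 1 − 0.7 = 0.3
(y -> ~z): min(1, 1 − 0.8 + 0.3) = 0.5
(y & z) = min(0.8, 0.7) = 0.7
((y -> ~z) & (y & z)) = min(0.5, 0.7) = 0.5
(~((z | (x -> x)) & ((y | (z -> z)) | z)) & ((y -> ~z) & (y & z))) = min(0, 0.5) = 0

0.00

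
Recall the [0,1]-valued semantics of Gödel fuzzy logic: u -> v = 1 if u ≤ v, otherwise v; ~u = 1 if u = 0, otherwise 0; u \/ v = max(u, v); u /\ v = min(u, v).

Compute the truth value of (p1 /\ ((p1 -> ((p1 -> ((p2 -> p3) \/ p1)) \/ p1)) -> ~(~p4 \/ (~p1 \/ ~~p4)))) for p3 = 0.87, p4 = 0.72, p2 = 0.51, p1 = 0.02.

(p2 -> p3): 0.51 ≤ 0.87, so result = 1
((p2 -> p3) \/ p1) = max(1, 0.02) = 1
(p1 -> ((p2 -> p3) \/ p1)): 0.02 ≤ 1, so result = 1
((p1 -> ((p2 -> p3) \/ p1)) \/ p1) = max(1, 0.02) = 1
(p1 -> ((p1 -> ((p2 -> p3) \/ p1)) \/ p1)): 0.02 ≤ 1, so result = 1
~p4: Gödel ¬ of 0.72 = 0 (operand ≠ 0)
~p1: Gödel ¬ of 0.02 = 0 (operand ≠ 0)
~p4: Gödel ¬ of 0.72 = 0 (operand ≠ 0)
~~p4: Gödel ¬ of 0 = 1 (operand is 0)
(~p1 \/ ~~p4) = max(0, 1) = 1
(~p4 \/ (~p1 \/ ~~p4)) = max(0, 1) = 1
~(~p4 \/ (~p1 \/ ~~p4)): Gödel ¬ of 1 = 0 (operand ≠ 0)
((p1 -> ((p1 -> ((p2 -> p3) \/ p1)) \/ p1)) -> ~(~p4 \/ (~p1 \/ ~~p4))): 1 > 0, so result = 0
(p1 /\ ((p1 -> ((p1 -> ((p2 -> p3) \/ p1)) \/ p1)) -> ~(~p4 \/ (~p1 \/ ~~p4)))) = min(0.02, 0) = 0

0.00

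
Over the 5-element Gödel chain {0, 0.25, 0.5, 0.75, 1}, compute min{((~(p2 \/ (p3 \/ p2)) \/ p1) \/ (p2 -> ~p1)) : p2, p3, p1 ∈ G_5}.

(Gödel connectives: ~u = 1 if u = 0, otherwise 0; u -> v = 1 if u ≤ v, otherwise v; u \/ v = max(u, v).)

0.25

The minimum is attained at p2 = 0.25, p3 = 0, p1 = 0.25:
  (p3 \/ p2) = max(0, 0.25) = 0.25
  (p2 \/ (p3 \/ p2)) = max(0.25, 0.25) = 0.25
  ~(p2 \/ (p3 \/ p2)): Gödel ¬ of 0.25 = 0 (operand ≠ 0)
  (~(p2 \/ (p3 \/ p2)) \/ p1) = max(0, 0.25) = 0.25
  ~p1: Gödel ¬ of 0.25 = 0 (operand ≠ 0)
  (p2 -> ~p1): 0.25 > 0, so result = 0
  ((~(p2 \/ (p3 \/ p2)) \/ p1) \/ (p2 -> ~p1)) = max(0.25, 0) = 0.25
Checking all 125 assignments confirms none give a value below 0.25.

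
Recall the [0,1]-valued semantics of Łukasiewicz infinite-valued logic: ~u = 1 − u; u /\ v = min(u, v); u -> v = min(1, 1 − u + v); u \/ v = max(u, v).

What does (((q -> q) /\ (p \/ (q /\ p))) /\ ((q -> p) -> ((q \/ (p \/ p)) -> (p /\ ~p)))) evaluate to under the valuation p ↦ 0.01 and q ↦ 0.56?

0.01

(q -> q): min(1, 1 − 0.56 + 0.56) = 1
(q /\ p) = min(0.56, 0.01) = 0.01
(p \/ (q /\ p)) = max(0.01, 0.01) = 0.01
((q -> q) /\ (p \/ (q /\ p))) = min(1, 0.01) = 0.01
(q -> p): min(1, 1 − 0.56 + 0.01) = 0.45
(p \/ p) = max(0.01, 0.01) = 0.01
(q \/ (p \/ p)) = max(0.56, 0.01) = 0.56
~p: Łukasiewicz ¬ gives 1 − 0.01 = 0.99
(p /\ ~p) = min(0.01, 0.99) = 0.01
((q \/ (p \/ p)) -> (p /\ ~p)): min(1, 1 − 0.56 + 0.01) = 0.45
((q -> p) -> ((q \/ (p \/ p)) -> (p /\ ~p))): min(1, 1 − 0.45 + 0.45) = 1
(((q -> q) /\ (p \/ (q /\ p))) /\ ((q -> p) -> ((q \/ (p \/ p)) -> (p /\ ~p)))) = min(0.01, 1) = 0.01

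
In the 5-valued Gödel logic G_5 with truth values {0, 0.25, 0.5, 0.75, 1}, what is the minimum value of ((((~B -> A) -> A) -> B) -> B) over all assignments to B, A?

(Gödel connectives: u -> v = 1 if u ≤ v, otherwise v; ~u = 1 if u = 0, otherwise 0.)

The minimum is attained at B = 0.25, A = 0:
  ~B: Gödel ¬ of 0.25 = 0 (operand ≠ 0)
  (~B -> A): 0 ≤ 0, so result = 1
  ((~B -> A) -> A): 1 > 0, so result = 0
  (((~B -> A) -> A) -> B): 0 ≤ 0.25, so result = 1
  ((((~B -> A) -> A) -> B) -> B): 1 > 0.25, so result = 0.25
Checking all 25 assignments confirms none give a value below 0.25.

0.25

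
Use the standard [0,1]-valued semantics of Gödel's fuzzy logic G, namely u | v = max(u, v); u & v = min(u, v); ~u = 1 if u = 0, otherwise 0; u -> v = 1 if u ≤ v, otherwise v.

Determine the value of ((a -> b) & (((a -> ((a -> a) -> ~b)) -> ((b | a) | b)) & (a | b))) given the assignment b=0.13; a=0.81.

(a -> b): 0.81 > 0.13, so result = 0.13
(a -> a): 0.81 ≤ 0.81, so result = 1
~b: Gödel ¬ of 0.13 = 0 (operand ≠ 0)
((a -> a) -> ~b): 1 > 0, so result = 0
(a -> ((a -> a) -> ~b)): 0.81 > 0, so result = 0
(b | a) = max(0.13, 0.81) = 0.81
((b | a) | b) = max(0.81, 0.13) = 0.81
((a -> ((a -> a) -> ~b)) -> ((b | a) | b)): 0 ≤ 0.81, so result = 1
(a | b) = max(0.81, 0.13) = 0.81
(((a -> ((a -> a) -> ~b)) -> ((b | a) | b)) & (a | b)) = min(1, 0.81) = 0.81
((a -> b) & (((a -> ((a -> a) -> ~b)) -> ((b | a) | b)) & (a | b))) = min(0.13, 0.81) = 0.13

0.13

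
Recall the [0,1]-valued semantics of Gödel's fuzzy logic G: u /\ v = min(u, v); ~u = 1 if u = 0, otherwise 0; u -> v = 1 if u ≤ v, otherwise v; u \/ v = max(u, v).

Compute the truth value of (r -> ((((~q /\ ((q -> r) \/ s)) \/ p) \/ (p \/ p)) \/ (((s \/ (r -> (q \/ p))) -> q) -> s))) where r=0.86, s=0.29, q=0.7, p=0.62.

~q: Gödel ¬ of 0.7 = 0 (operand ≠ 0)
(q -> r): 0.7 ≤ 0.86, so result = 1
((q -> r) \/ s) = max(1, 0.29) = 1
(~q /\ ((q -> r) \/ s)) = min(0, 1) = 0
((~q /\ ((q -> r) \/ s)) \/ p) = max(0, 0.62) = 0.62
(p \/ p) = max(0.62, 0.62) = 0.62
(((~q /\ ((q -> r) \/ s)) \/ p) \/ (p \/ p)) = max(0.62, 0.62) = 0.62
(q \/ p) = max(0.7, 0.62) = 0.7
(r -> (q \/ p)): 0.86 > 0.7, so result = 0.7
(s \/ (r -> (q \/ p))) = max(0.29, 0.7) = 0.7
((s \/ (r -> (q \/ p))) -> q): 0.7 ≤ 0.7, so result = 1
(((s \/ (r -> (q \/ p))) -> q) -> s): 1 > 0.29, so result = 0.29
((((~q /\ ((q -> r) \/ s)) \/ p) \/ (p \/ p)) \/ (((s \/ (r -> (q \/ p))) -> q) -> s)) = max(0.62, 0.29) = 0.62
(r -> ((((~q /\ ((q -> r) \/ s)) \/ p) \/ (p \/ p)) \/ (((s \/ (r -> (q \/ p))) -> q) -> s))): 0.86 > 0.62, so result = 0.62

0.62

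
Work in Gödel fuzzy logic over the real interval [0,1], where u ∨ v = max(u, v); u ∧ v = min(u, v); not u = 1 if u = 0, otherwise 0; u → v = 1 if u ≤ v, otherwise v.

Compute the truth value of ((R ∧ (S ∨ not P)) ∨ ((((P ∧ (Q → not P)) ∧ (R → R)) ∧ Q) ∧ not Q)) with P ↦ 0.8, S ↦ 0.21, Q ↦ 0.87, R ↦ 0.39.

0.21

not P: Gödel ¬ of 0.8 = 0 (operand ≠ 0)
(S ∨ not P) = max(0.21, 0) = 0.21
(R ∧ (S ∨ not P)) = min(0.39, 0.21) = 0.21
not P: Gödel ¬ of 0.8 = 0 (operand ≠ 0)
(Q → not P): 0.87 > 0, so result = 0
(P ∧ (Q → not P)) = min(0.8, 0) = 0
(R → R): 0.39 ≤ 0.39, so result = 1
((P ∧ (Q → not P)) ∧ (R → R)) = min(0, 1) = 0
(((P ∧ (Q → not P)) ∧ (R → R)) ∧ Q) = min(0, 0.87) = 0
not Q: Gödel ¬ of 0.87 = 0 (operand ≠ 0)
((((P ∧ (Q → not P)) ∧ (R → R)) ∧ Q) ∧ not Q) = min(0, 0) = 0
((R ∧ (S ∨ not P)) ∨ ((((P ∧ (Q → not P)) ∧ (R → R)) ∧ Q) ∧ not Q)) = max(0.21, 0) = 0.21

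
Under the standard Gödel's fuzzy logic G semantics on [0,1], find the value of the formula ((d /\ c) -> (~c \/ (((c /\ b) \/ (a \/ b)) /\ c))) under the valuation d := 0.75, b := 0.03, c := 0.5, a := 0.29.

0.29

(d /\ c) = min(0.75, 0.5) = 0.5
~c: Gödel ¬ of 0.5 = 0 (operand ≠ 0)
(c /\ b) = min(0.5, 0.03) = 0.03
(a \/ b) = max(0.29, 0.03) = 0.29
((c /\ b) \/ (a \/ b)) = max(0.03, 0.29) = 0.29
(((c /\ b) \/ (a \/ b)) /\ c) = min(0.29, 0.5) = 0.29
(~c \/ (((c /\ b) \/ (a \/ b)) /\ c)) = max(0, 0.29) = 0.29
((d /\ c) -> (~c \/ (((c /\ b) \/ (a \/ b)) /\ c))): 0.5 > 0.29, so result = 0.29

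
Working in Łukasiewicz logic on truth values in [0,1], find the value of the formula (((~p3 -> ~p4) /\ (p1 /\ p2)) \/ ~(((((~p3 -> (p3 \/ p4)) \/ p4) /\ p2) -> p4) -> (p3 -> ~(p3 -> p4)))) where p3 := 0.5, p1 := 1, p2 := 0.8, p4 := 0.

~p3: Łukasiewicz ¬ gives 1 − 0.5 = 0.5
~p4: Łukasiewicz ¬ gives 1 − 0 = 1
(~p3 -> ~p4): min(1, 1 − 0.5 + 1) = 1
(p1 /\ p2) = min(1, 0.8) = 0.8
((~p3 -> ~p4) /\ (p1 /\ p2)) = min(1, 0.8) = 0.8
~p3: Łukasiewicz ¬ gives 1 − 0.5 = 0.5
(p3 \/ p4) = max(0.5, 0) = 0.5
(~p3 -> (p3 \/ p4)): min(1, 1 − 0.5 + 0.5) = 1
((~p3 -> (p3 \/ p4)) \/ p4) = max(1, 0) = 1
(((~p3 -> (p3 \/ p4)) \/ p4) /\ p2) = min(1, 0.8) = 0.8
((((~p3 -> (p3 \/ p4)) \/ p4) /\ p2) -> p4): min(1, 1 − 0.8 + 0) = 0.2
(p3 -> p4): min(1, 1 − 0.5 + 0) = 0.5
~(p3 -> p4): Łukasiewicz ¬ gives 1 − 0.5 = 0.5
(p3 -> ~(p3 -> p4)): min(1, 1 − 0.5 + 0.5) = 1
(((((~p3 -> (p3 \/ p4)) \/ p4) /\ p2) -> p4) -> (p3 -> ~(p3 -> p4))): min(1, 1 − 0.2 + 1) = 1
~(((((~p3 -> (p3 \/ p4)) \/ p4) /\ p2) -> p4) -> (p3 -> ~(p3 -> p4))): Łukasiewicz ¬ gives 1 − 1 = 0
(((~p3 -> ~p4) /\ (p1 /\ p2)) \/ ~(((((~p3 -> (p3 \/ p4)) \/ p4) /\ p2) -> p4) -> (p3 -> ~(p3 -> p4)))) = max(0.8, 0) = 0.8

0.80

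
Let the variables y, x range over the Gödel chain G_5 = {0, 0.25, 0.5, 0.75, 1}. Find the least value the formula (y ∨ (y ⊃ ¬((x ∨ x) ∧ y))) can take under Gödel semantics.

0.25

The minimum is attained at y = 0.25, x = 0.25:
  (x ∨ x) = max(0.25, 0.25) = 0.25
  ((x ∨ x) ∧ y) = min(0.25, 0.25) = 0.25
  ¬((x ∨ x) ∧ y): Gödel ¬ of 0.25 = 0 (operand ≠ 0)
  (y ⊃ ¬((x ∨ x) ∧ y)): 0.25 > 0, so result = 0
  (y ∨ (y ⊃ ¬((x ∨ x) ∧ y))) = max(0.25, 0) = 0.25
Checking all 25 assignments confirms none give a value below 0.25.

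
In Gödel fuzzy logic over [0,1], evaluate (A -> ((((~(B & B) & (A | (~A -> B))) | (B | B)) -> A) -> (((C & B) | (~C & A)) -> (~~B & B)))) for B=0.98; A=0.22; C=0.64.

1.00

(B & B) = min(0.98, 0.98) = 0.98
~(B & B): Gödel ¬ of 0.98 = 0 (operand ≠ 0)
~A: Gödel ¬ of 0.22 = 0 (operand ≠ 0)
(~A -> B): 0 ≤ 0.98, so result = 1
(A | (~A -> B)) = max(0.22, 1) = 1
(~(B & B) & (A | (~A -> B))) = min(0, 1) = 0
(B | B) = max(0.98, 0.98) = 0.98
((~(B & B) & (A | (~A -> B))) | (B | B)) = max(0, 0.98) = 0.98
(((~(B & B) & (A | (~A -> B))) | (B | B)) -> A): 0.98 > 0.22, so result = 0.22
(C & B) = min(0.64, 0.98) = 0.64
~C: Gödel ¬ of 0.64 = 0 (operand ≠ 0)
(~C & A) = min(0, 0.22) = 0
((C & B) | (~C & A)) = max(0.64, 0) = 0.64
~B: Gödel ¬ of 0.98 = 0 (operand ≠ 0)
~~B: Gödel ¬ of 0 = 1 (operand is 0)
(~~B & B) = min(1, 0.98) = 0.98
(((C & B) | (~C & A)) -> (~~B & B)): 0.64 ≤ 0.98, so result = 1
((((~(B & B) & (A | (~A -> B))) | (B | B)) -> A) -> (((C & B) | (~C & A)) -> (~~B & B))): 0.22 ≤ 1, so result = 1
(A -> ((((~(B & B) & (A | (~A -> B))) | (B | B)) -> A) -> (((C & B) | (~C & A)) -> (~~B & B)))): 0.22 ≤ 1, so result = 1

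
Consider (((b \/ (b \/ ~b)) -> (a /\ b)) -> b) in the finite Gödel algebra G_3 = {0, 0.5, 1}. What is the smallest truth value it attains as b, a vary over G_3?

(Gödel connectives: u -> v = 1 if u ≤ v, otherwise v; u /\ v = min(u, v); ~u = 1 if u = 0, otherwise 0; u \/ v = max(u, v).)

0.50

The minimum is attained at b = 0.5, a = 0.5:
  ~b: Gödel ¬ of 0.5 = 0 (operand ≠ 0)
  (b \/ ~b) = max(0.5, 0) = 0.5
  (b \/ (b \/ ~b)) = max(0.5, 0.5) = 0.5
  (a /\ b) = min(0.5, 0.5) = 0.5
  ((b \/ (b \/ ~b)) -> (a /\ b)): 0.5 ≤ 0.5, so result = 1
  (((b \/ (b \/ ~b)) -> (a /\ b)) -> b): 1 > 0.5, so result = 0.5
Checking all 9 assignments confirms none give a value below 0.50.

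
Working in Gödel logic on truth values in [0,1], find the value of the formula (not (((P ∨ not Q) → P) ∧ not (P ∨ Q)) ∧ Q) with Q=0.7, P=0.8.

not Q: Gödel ¬ of 0.7 = 0 (operand ≠ 0)
(P ∨ not Q) = max(0.8, 0) = 0.8
((P ∨ not Q) → P): 0.8 ≤ 0.8, so result = 1
(P ∨ Q) = max(0.8, 0.7) = 0.8
not (P ∨ Q): Gödel ¬ of 0.8 = 0 (operand ≠ 0)
(((P ∨ not Q) → P) ∧ not (P ∨ Q)) = min(1, 0) = 0
not (((P ∨ not Q) → P) ∧ not (P ∨ Q)): Gödel ¬ of 0 = 1 (operand is 0)
(not (((P ∨ not Q) → P) ∧ not (P ∨ Q)) ∧ Q) = min(1, 0.7) = 0.7

0.70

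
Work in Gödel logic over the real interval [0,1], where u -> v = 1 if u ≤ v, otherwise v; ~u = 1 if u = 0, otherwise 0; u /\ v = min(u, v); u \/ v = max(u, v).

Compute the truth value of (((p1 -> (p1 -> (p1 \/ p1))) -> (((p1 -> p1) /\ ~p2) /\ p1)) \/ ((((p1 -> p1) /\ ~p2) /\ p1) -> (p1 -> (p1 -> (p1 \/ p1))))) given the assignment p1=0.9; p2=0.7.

(p1 \/ p1) = max(0.9, 0.9) = 0.9
(p1 -> (p1 \/ p1)): 0.9 ≤ 0.9, so result = 1
(p1 -> (p1 -> (p1 \/ p1))): 0.9 ≤ 1, so result = 1
(p1 -> p1): 0.9 ≤ 0.9, so result = 1
~p2: Gödel ¬ of 0.7 = 0 (operand ≠ 0)
((p1 -> p1) /\ ~p2) = min(1, 0) = 0
(((p1 -> p1) /\ ~p2) /\ p1) = min(0, 0.9) = 0
((p1 -> (p1 -> (p1 \/ p1))) -> (((p1 -> p1) /\ ~p2) /\ p1)): 1 > 0, so result = 0
(p1 -> p1): 0.9 ≤ 0.9, so result = 1
~p2: Gödel ¬ of 0.7 = 0 (operand ≠ 0)
((p1 -> p1) /\ ~p2) = min(1, 0) = 0
(((p1 -> p1) /\ ~p2) /\ p1) = min(0, 0.9) = 0
(p1 \/ p1) = max(0.9, 0.9) = 0.9
(p1 -> (p1 \/ p1)): 0.9 ≤ 0.9, so result = 1
(p1 -> (p1 -> (p1 \/ p1))): 0.9 ≤ 1, so result = 1
((((p1 -> p1) /\ ~p2) /\ p1) -> (p1 -> (p1 -> (p1 \/ p1)))): 0 ≤ 1, so result = 1
(((p1 -> (p1 -> (p1 \/ p1))) -> (((p1 -> p1) /\ ~p2) /\ p1)) \/ ((((p1 -> p1) /\ ~p2) /\ p1) -> (p1 -> (p1 -> (p1 \/ p1))))) = max(0, 1) = 1

1.00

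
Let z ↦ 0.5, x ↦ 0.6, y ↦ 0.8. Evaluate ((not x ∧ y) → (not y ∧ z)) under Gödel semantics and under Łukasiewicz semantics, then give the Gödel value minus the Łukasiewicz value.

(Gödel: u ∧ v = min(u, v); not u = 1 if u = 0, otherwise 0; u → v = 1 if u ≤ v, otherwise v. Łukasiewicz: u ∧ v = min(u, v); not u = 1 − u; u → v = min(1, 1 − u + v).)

Gödel evaluation:
  not x: Gödel ¬ of 0.6 = 0 (operand ≠ 0)
  (not x ∧ y) = min(0, 0.8) = 0
  not y: Gödel ¬ of 0.8 = 0 (operand ≠ 0)
  (not y ∧ z) = min(0, 0.5) = 0
  ((not x ∧ y) → (not y ∧ z)): 0 ≤ 0, so result = 1
  Gödel value = 1
Łukasiewicz evaluation:
  not x: Łukasiewicz ¬ gives 1 − 0.6 = 0.4
  (not x ∧ y) = min(0.4, 0.8) = 0.4
  not y: Łukasiewicz ¬ gives 1 − 0.8 = 0.2
  (not y ∧ z) = min(0.2, 0.5) = 0.2
  ((not x ∧ y) → (not y ∧ z)): min(1, 1 − 0.4 + 0.2) = 0.8
  Łukasiewicz value = 0.8
Difference: 1 − 0.8 = 0.20

0.20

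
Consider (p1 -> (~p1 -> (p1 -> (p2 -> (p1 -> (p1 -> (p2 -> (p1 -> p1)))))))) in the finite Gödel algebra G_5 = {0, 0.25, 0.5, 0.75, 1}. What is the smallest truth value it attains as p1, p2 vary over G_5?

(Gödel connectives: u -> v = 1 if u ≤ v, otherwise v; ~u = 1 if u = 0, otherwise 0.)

Every assignment gives 1. For instance at p1 = 0, p2 = 0:
  ~p1: Gödel ¬ of 0 = 1 (operand is 0)
  (p1 -> p1): 0 ≤ 0, so result = 1
  (p2 -> (p1 -> p1)): 0 ≤ 1, so result = 1
  (p1 -> (p2 -> (p1 -> p1))): 0 ≤ 1, so result = 1
  (p1 -> (p1 -> (p2 -> (p1 -> p1)))): 0 ≤ 1, so result = 1
  (p2 -> (p1 -> (p1 -> (p2 -> (p1 -> p1))))): 0 ≤ 1, so result = 1
  (p1 -> (p2 -> (p1 -> (p1 -> (p2 -> (p1 -> p1)))))): 0 ≤ 1, so result = 1
  (~p1 -> (p1 -> (p2 -> (p1 -> (p1 -> (p2 -> (p1 -> p1))))))): 1 ≤ 1, so result = 1
  (p1 -> (~p1 -> (p1 -> (p2 -> (p1 -> (p1 -> (p2 -> (p1 -> p1)))))))): 0 ≤ 1, so result = 1
All 25 assignments give value 1 — the formula is a G_5-tautology.

1.00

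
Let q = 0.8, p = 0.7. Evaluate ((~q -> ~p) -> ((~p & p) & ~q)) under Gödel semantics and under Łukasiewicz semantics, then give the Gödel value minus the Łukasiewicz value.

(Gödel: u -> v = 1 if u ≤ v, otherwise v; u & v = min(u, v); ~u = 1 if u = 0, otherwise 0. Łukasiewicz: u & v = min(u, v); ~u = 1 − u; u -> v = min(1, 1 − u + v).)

-0.20

Gödel evaluation:
  ~q: Gödel ¬ of 0.8 = 0 (operand ≠ 0)
  ~p: Gödel ¬ of 0.7 = 0 (operand ≠ 0)
  (~q -> ~p): 0 ≤ 0, so result = 1
  ~p: Gödel ¬ of 0.7 = 0 (operand ≠ 0)
  (~p & p) = min(0, 0.7) = 0
  ~q: Gödel ¬ of 0.8 = 0 (operand ≠ 0)
  ((~p & p) & ~q) = min(0, 0) = 0
  ((~q -> ~p) -> ((~p & p) & ~q)): 1 > 0, so result = 0
  Gödel value = 0
Łukasiewicz evaluation:
  ~q: Łukasiewicz ¬ gives 1 − 0.8 = 0.2
  ~p: Łukasiewicz ¬ gives 1 − 0.7 = 0.3
  (~q -> ~p): min(1, 1 − 0.2 + 0.3) = 1
  ~p: Łukasiewicz ¬ gives 1 − 0.7 = 0.3
  (~p & p) = min(0.3, 0.7) = 0.3
  ~q: Łukasiewicz ¬ gives 1 − 0.8 = 0.2
  ((~p & p) & ~q) = min(0.3, 0.2) = 0.2
  ((~q -> ~p) -> ((~p & p) & ~q)): min(1, 1 − 1 + 0.2) = 0.2
  Łukasiewicz value = 0.2
Difference: 0 − 0.2 = -0.20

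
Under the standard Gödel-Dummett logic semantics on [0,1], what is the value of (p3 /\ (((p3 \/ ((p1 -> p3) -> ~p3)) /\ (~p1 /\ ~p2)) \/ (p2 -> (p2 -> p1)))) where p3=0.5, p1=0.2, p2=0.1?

(p1 -> p3): 0.2 ≤ 0.5, so result = 1
~p3: Gödel ¬ of 0.5 = 0 (operand ≠ 0)
((p1 -> p3) -> ~p3): 1 > 0, so result = 0
(p3 \/ ((p1 -> p3) -> ~p3)) = max(0.5, 0) = 0.5
~p1: Gödel ¬ of 0.2 = 0 (operand ≠ 0)
~p2: Gödel ¬ of 0.1 = 0 (operand ≠ 0)
(~p1 /\ ~p2) = min(0, 0) = 0
((p3 \/ ((p1 -> p3) -> ~p3)) /\ (~p1 /\ ~p2)) = min(0.5, 0) = 0
(p2 -> p1): 0.1 ≤ 0.2, so result = 1
(p2 -> (p2 -> p1)): 0.1 ≤ 1, so result = 1
(((p3 \/ ((p1 -> p3) -> ~p3)) /\ (~p1 /\ ~p2)) \/ (p2 -> (p2 -> p1))) = max(0, 1) = 1
(p3 /\ (((p3 \/ ((p1 -> p3) -> ~p3)) /\ (~p1 /\ ~p2)) \/ (p2 -> (p2 -> p1)))) = min(0.5, 1) = 0.5

0.50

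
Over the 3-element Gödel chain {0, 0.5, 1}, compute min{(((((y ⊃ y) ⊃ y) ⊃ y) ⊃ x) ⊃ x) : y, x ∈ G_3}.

Every assignment gives 1. For instance at y = 0, x = 0:
  (y ⊃ y): 0 ≤ 0, so result = 1
  ((y ⊃ y) ⊃ y): 1 > 0, so result = 0
  (((y ⊃ y) ⊃ y) ⊃ y): 0 ≤ 0, so result = 1
  ((((y ⊃ y) ⊃ y) ⊃ y) ⊃ x): 1 > 0, so result = 0
  (((((y ⊃ y) ⊃ y) ⊃ y) ⊃ x) ⊃ x): 0 ≤ 0, so result = 1
All 9 assignments give value 1 — the formula is a G_3-tautology.

1.00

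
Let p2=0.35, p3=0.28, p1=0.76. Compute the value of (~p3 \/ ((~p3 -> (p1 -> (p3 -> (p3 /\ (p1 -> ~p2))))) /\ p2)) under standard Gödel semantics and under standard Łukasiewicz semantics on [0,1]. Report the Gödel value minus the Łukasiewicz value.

-0.37

Gödel evaluation:
  ~p3: Gödel ¬ of 0.28 = 0 (operand ≠ 0)
  ~p3: Gödel ¬ of 0.28 = 0 (operand ≠ 0)
  ~p2: Gödel ¬ of 0.35 = 0 (operand ≠ 0)
  (p1 -> ~p2): 0.76 > 0, so result = 0
  (p3 /\ (p1 -> ~p2)) = min(0.28, 0) = 0
  (p3 -> (p3 /\ (p1 -> ~p2))): 0.28 > 0, so result = 0
  (p1 -> (p3 -> (p3 /\ (p1 -> ~p2)))): 0.76 > 0, so result = 0
  (~p3 -> (p1 -> (p3 -> (p3 /\ (p1 -> ~p2))))): 0 ≤ 0, so result = 1
  ((~p3 -> (p1 -> (p3 -> (p3 /\ (p1 -> ~p2))))) /\ p2) = min(1, 0.35) = 0.35
  (~p3 \/ ((~p3 -> (p1 -> (p3 -> (p3 /\ (p1 -> ~p2))))) /\ p2)) = max(0, 0.35) = 0.35
  Gödel value = 0.35
Łukasiewicz evaluation:
  ~p3: Łukasiewicz ¬ gives 1 − 0.28 = 0.72
  ~p3: Łukasiewicz ¬ gives 1 − 0.28 = 0.72
  ~p2: Łukasiewicz ¬ gives 1 − 0.35 = 0.65
  (p1 -> ~p2): min(1, 1 − 0.76 + 0.65) = 0.89
  (p3 /\ (p1 -> ~p2)) = min(0.28, 0.89) = 0.28
  (p3 -> (p3 /\ (p1 -> ~p2))): min(1, 1 − 0.28 + 0.28) = 1
  (p1 -> (p3 -> (p3 /\ (p1 -> ~p2)))): min(1, 1 − 0.76 + 1) = 1
  (~p3 -> (p1 -> (p3 -> (p3 /\ (p1 -> ~p2))))): min(1, 1 − 0.72 + 1) = 1
  ((~p3 -> (p1 -> (p3 -> (p3 /\ (p1 -> ~p2))))) /\ p2) = min(1, 0.35) = 0.35
  (~p3 \/ ((~p3 -> (p1 -> (p3 -> (p3 /\ (p1 -> ~p2))))) /\ p2)) = max(0.72, 0.35) = 0.72
  Łukasiewicz value = 0.72
Difference: 0.35 − 0.72 = -0.37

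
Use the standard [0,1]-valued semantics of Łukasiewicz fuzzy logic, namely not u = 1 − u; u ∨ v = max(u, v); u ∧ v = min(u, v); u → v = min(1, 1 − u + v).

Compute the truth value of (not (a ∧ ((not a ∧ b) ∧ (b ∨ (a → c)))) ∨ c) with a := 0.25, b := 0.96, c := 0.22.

not a: Łukasiewicz ¬ gives 1 − 0.25 = 0.75
(not a ∧ b) = min(0.75, 0.96) = 0.75
(a → c): min(1, 1 − 0.25 + 0.22) = 0.97
(b ∨ (a → c)) = max(0.96, 0.97) = 0.97
((not a ∧ b) ∧ (b ∨ (a → c))) = min(0.75, 0.97) = 0.75
(a ∧ ((not a ∧ b) ∧ (b ∨ (a → c)))) = min(0.25, 0.75) = 0.25
not (a ∧ ((not a ∧ b) ∧ (b ∨ (a → c)))): Łukasiewicz ¬ gives 1 − 0.25 = 0.75
(not (a ∧ ((not a ∧ b) ∧ (b ∨ (a → c)))) ∨ c) = max(0.75, 0.22) = 0.75

0.75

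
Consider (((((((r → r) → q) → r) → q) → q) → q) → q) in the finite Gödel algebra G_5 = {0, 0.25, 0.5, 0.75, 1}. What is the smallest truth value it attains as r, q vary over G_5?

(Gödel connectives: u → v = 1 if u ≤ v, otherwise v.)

The minimum is attained at r = 0, q = 0.25:
  (r → r): 0 ≤ 0, so result = 1
  ((r → r) → q): 1 > 0.25, so result = 0.25
  (((r → r) → q) → r): 0.25 > 0, so result = 0
  ((((r → r) → q) → r) → q): 0 ≤ 0.25, so result = 1
  (((((r → r) → q) → r) → q) → q): 1 > 0.25, so result = 0.25
  ((((((r → r) → q) → r) → q) → q) → q): 0.25 ≤ 0.25, so result = 1
  (((((((r → r) → q) → r) → q) → q) → q) → q): 1 > 0.25, so result = 0.25
Checking all 25 assignments confirms none give a value below 0.25.

0.25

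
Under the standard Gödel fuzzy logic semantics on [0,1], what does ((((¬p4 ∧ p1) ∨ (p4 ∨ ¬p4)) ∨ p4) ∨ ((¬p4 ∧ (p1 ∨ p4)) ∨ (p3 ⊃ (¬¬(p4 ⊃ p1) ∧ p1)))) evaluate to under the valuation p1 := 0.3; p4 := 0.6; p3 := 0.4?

¬p4: Gödel ¬ of 0.6 = 0 (operand ≠ 0)
(¬p4 ∧ p1) = min(0, 0.3) = 0
¬p4: Gödel ¬ of 0.6 = 0 (operand ≠ 0)
(p4 ∨ ¬p4) = max(0.6, 0) = 0.6
((¬p4 ∧ p1) ∨ (p4 ∨ ¬p4)) = max(0, 0.6) = 0.6
(((¬p4 ∧ p1) ∨ (p4 ∨ ¬p4)) ∨ p4) = max(0.6, 0.6) = 0.6
¬p4: Gödel ¬ of 0.6 = 0 (operand ≠ 0)
(p1 ∨ p4) = max(0.3, 0.6) = 0.6
(¬p4 ∧ (p1 ∨ p4)) = min(0, 0.6) = 0
(p4 ⊃ p1): 0.6 > 0.3, so result = 0.3
¬(p4 ⊃ p1): Gödel ¬ of 0.3 = 0 (operand ≠ 0)
¬¬(p4 ⊃ p1): Gödel ¬ of 0 = 1 (operand is 0)
(¬¬(p4 ⊃ p1) ∧ p1) = min(1, 0.3) = 0.3
(p3 ⊃ (¬¬(p4 ⊃ p1) ∧ p1)): 0.4 > 0.3, so result = 0.3
((¬p4 ∧ (p1 ∨ p4)) ∨ (p3 ⊃ (¬¬(p4 ⊃ p1) ∧ p1))) = max(0, 0.3) = 0.3
((((¬p4 ∧ p1) ∨ (p4 ∨ ¬p4)) ∨ p4) ∨ ((¬p4 ∧ (p1 ∨ p4)) ∨ (p3 ⊃ (¬¬(p4 ⊃ p1) ∧ p1)))) = max(0.6, 0.3) = 0.6

0.60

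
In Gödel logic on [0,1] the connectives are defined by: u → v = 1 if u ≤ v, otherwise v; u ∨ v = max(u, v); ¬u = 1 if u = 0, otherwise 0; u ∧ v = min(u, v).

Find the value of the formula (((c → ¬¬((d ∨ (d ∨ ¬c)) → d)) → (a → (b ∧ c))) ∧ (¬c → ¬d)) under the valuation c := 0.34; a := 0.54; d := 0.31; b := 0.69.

¬c: Gödel ¬ of 0.34 = 0 (operand ≠ 0)
(d ∨ ¬c) = max(0.31, 0) = 0.31
(d ∨ (d ∨ ¬c)) = max(0.31, 0.31) = 0.31
((d ∨ (d ∨ ¬c)) → d): 0.31 ≤ 0.31, so result = 1
¬((d ∨ (d ∨ ¬c)) → d): Gödel ¬ of 1 = 0 (operand ≠ 0)
¬¬((d ∨ (d ∨ ¬c)) → d): Gödel ¬ of 0 = 1 (operand is 0)
(c → ¬¬((d ∨ (d ∨ ¬c)) → d)): 0.34 ≤ 1, so result = 1
(b ∧ c) = min(0.69, 0.34) = 0.34
(a → (b ∧ c)): 0.54 > 0.34, so result = 0.34
((c → ¬¬((d ∨ (d ∨ ¬c)) → d)) → (a → (b ∧ c))): 1 > 0.34, so result = 0.34
¬c: Gödel ¬ of 0.34 = 0 (operand ≠ 0)
¬d: Gödel ¬ of 0.31 = 0 (operand ≠ 0)
(¬c → ¬d): 0 ≤ 0, so result = 1
(((c → ¬¬((d ∨ (d ∨ ¬c)) → d)) → (a → (b ∧ c))) ∧ (¬c → ¬d)) = min(0.34, 1) = 0.34

0.34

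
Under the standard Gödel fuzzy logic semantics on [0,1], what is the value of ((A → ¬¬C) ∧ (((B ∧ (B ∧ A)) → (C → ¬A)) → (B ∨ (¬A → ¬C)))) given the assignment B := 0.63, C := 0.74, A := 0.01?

1.00

¬C: Gödel ¬ of 0.74 = 0 (operand ≠ 0)
¬¬C: Gödel ¬ of 0 = 1 (operand is 0)
(A → ¬¬C): 0.01 ≤ 1, so result = 1
(B ∧ A) = min(0.63, 0.01) = 0.01
(B ∧ (B ∧ A)) = min(0.63, 0.01) = 0.01
¬A: Gödel ¬ of 0.01 = 0 (operand ≠ 0)
(C → ¬A): 0.74 > 0, so result = 0
((B ∧ (B ∧ A)) → (C → ¬A)): 0.01 > 0, so result = 0
¬A: Gödel ¬ of 0.01 = 0 (operand ≠ 0)
¬C: Gödel ¬ of 0.74 = 0 (operand ≠ 0)
(¬A → ¬C): 0 ≤ 0, so result = 1
(B ∨ (¬A → ¬C)) = max(0.63, 1) = 1
(((B ∧ (B ∧ A)) → (C → ¬A)) → (B ∨ (¬A → ¬C))): 0 ≤ 1, so result = 1
((A → ¬¬C) ∧ (((B ∧ (B ∧ A)) → (C → ¬A)) → (B ∨ (¬A → ¬C)))) = min(1, 1) = 1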